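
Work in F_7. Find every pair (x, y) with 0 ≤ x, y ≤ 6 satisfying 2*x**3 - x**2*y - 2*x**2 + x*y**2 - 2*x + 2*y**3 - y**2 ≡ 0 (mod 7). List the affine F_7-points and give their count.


Affine F_7-points: {(0, 0), (0, 4), (1, 3), (2, 5), (2, 6), (3, 4), (4, 1), (4, 2), (4, 6), (5, 6)}; count = 10.

For each of the 49 pairs (x, y) ∈ F_7², evaluate f(x, y) mod 7. Record the zeros.
  x = 0: [0↦0, 1↦1, 2↦5, 3↦3, 4↦0, 5↦1, 6↦4]  zeros at y ∈ {0, 4}
  x = 1: [0↦5, 1↦6, 2↦5, 3↦0, 4↦3, 5↦5, 6↦4]  zeros at y ∈ {3}
  x = 2: [0↦4, 1↦3, 2↦2, 3↦6, 4↦6, 5↦0, 6↦0]  zeros at y ∈ {5, 6}
  x = 3: [0↦2, 1↦4, 2↦1, 3↦5, 4↦0, 5↦5, 6↦4]  zeros at y ∈ {4}
  x = 4: [0↦4, 1↦0, 2↦0, 3↦2, 4↦4, 5↦4, 6↦0]  zeros at y ∈ {1, 2, 6}
  x = 5: [0↦1, 1↦3, 2↦4, 3↦2, 4↦2, 5↦2, 6↦0]  zeros at y ∈ {6}
  x = 6: [0↦5, 1↦4, 2↦4, 3↦3, 4↦6, 5↦4, 6↦2]  zeros at y ∈ ∅
Collecting zeros: affine points = {(0, 0), (0, 4), (1, 3), (2, 5), (2, 6), (3, 4), (4, 1), (4, 2), (4, 6), (5, 6)}.
Total count |C(F_7)_aff| = 10.


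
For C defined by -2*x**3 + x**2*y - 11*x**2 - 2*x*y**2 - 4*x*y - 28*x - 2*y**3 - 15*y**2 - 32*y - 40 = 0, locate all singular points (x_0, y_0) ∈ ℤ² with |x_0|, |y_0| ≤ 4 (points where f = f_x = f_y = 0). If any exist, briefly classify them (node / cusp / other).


Singular points: {(-2, -2)}; classification: node.

Compute partial derivatives:
  f_x = -6*x**2 + 2*x*y - 22*x - 2*y**2 - 4*y - 28.
  f_y = x**2 - 4*x*y - 4*x - 6*y**2 - 30*y - 32.
Scan x_0 ∈ {−4, ..., 4}. For each x_0, f_y(x_0, y) is a polynomial in y; find its integer roots y ∈ {−4, ..., 4}, then test f_x and f at those candidates.
  x = -4: f_y(-4, y) = -6*y**2 - 14*y; vanishes at y ∈ {0}. (-4, 0): f_x = -36 ≠ 0.
  x = -3: f_y(-3, y) = -6*y**2 - 18*y - 11; no integer root y with |y| ≤ 4.
  x = -2: f_y(-2, y) = -6*y**2 - 22*y - 20; vanishes at y ∈ {-2}. (-2, -2): f_x = 0, f = 0 — SINGULAR.
  x = -1: f_y(-1, y) = -6*y**2 - 26*y - 27; no integer root y with |y| ≤ 4.
  x = 0: f_y(0, y) = -6*y**2 - 30*y - 32; no integer root y with |y| ≤ 4.
  x = 1: f_y(1, y) = -6*y**2 - 34*y - 35; no integer root y with |y| ≤ 4.
  x = 2: f_y(2, y) = -6*y**2 - 38*y - 36; no integer root y with |y| ≤ 4.
  x = 3: f_y(3, y) = -6*y**2 - 42*y - 35; no integer root y with |y| ≤ 4.
  x = 4: f_y(4, y) = -6*y**2 - 46*y - 32; no integer root y with |y| ≤ 4.
Only singular point on the grid: (-2, -2).
Classify: substitute x = -2 + u, y = -2 + v and expand: f = -2*u**3 + u**2*v - u**2 - 2*u*v**2 - 2*v**3 + v**2.
No constant or linear terms (consistent with a singular point). Quadratic part: -u**2 + v**2. Cubic part: -2*u**3 + u**2*v - 2*u*v**2 - 2*v**3.
The quadratic part v**2 - u**2 = (v − u)(v + u) splits into two distinct linear factors, so there are two distinct tangent lines y − -2 = ±(x − -2) — this is a node (ordinary double point).
Classification: node.


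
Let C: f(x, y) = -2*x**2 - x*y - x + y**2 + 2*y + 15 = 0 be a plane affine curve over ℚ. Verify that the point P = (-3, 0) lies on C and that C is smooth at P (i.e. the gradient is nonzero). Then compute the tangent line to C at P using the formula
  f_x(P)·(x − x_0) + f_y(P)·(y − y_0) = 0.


Tangent line at P: 11*x + 5*y + 33 = 0.

Step 1: f(-3, 0) = 0, so P lies on C.
Step 2: partial derivatives
  f_x(x, y) = -4*x - y - 1, f_y(x, y) = -x + 2*y + 2.
  f_x(P) = 11, f_y(P) = 5 (gradient nonzero, so P is smooth).
Step 3: tangent line at P: 11·(x − -3) + 5·(y − 0) = 0.
Expanding: 11*x + 5*y + 33 = 0.


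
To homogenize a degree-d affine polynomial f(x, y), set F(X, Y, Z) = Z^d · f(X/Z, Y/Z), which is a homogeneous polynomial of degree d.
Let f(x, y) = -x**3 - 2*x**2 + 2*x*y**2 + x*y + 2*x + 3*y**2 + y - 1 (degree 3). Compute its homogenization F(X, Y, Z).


F(X, Y, Z) = -X**3 - 2*X**2*Z + 2*X*Y**2 + X*Y*Z + 2*X*Z**2 + 3*Y**2*Z + Y*Z**2 - Z**3

deg(f) = 3.
Substitute x = X/Z, y = Y/Z into f, then multiply by Z^3.
  monomial -1·x^3·y^0 ↦ -1·X^3·Y^0·Z^0.
  monomial -2·x^2·y^0 ↦ -2·X^2·Y^0·Z^1.
  monomial 2·x^1·y^2 ↦ 2·X^1·Y^2·Z^0.
  monomial 1·x^1·y^1 ↦ 1·X^1·Y^1·Z^1.
  monomial 2·x^1·y^0 ↦ 2·X^1·Y^0·Z^2.
  monomial 3·x^0·y^2 ↦ 3·X^0·Y^2·Z^1.
  monomial 1·x^0·y^1 ↦ 1·X^0·Y^1·Z^2.
  monomial -1·x^0·y^0 ↦ -1·X^0·Y^0·Z^3.
Collecting: F(X, Y, Z) = -X**3 - 2*X**2*Z + 2*X*Y**2 + X*Y*Z + 2*X*Z**2 + 3*Y**2*Z + Y*Z**2 - Z**3.


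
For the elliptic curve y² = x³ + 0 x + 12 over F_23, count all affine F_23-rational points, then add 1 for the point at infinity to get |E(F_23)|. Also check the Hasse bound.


Affine points = {(0, 9), (0, 14), (1, 6), (1, 17), (3, 4), (3, 19), (8, 8), (8, 15), (10, 0), (11, 3), (11, 20), (13, 1), (13, 22), (15, 11), (15, 12), (17, 7), (17, 16), (18, 5), (18, 18), (20, 10), (20, 13), (21, 2), (21, 21)}; affine count = 23; |E(F_23)| = 24.

Discriminant check: Δ ∝ 4a³ + 27b² = 4·0³ + 27·12² = 4·0 + 27·144 ≡ 1 (mod 23). Nonzero ⇒ E is nonsingular.
For each x ∈ F_23, compute rhs = x³ + 0·x + 12 mod 23, then count y ∈ F_23 with y² ≡ rhs.
  x = 0: rhs = 12, matching y values: 9, 14 (2 points).
  x = 1: rhs = 13, matching y values: 6, 17 (2 points).
  x = 2: rhs = 20, matching y values: none (0 points).
  x = 3: rhs = 16, matching y values: 4, 19 (2 points).
  x = 4: rhs = 7, matching y values: none (0 points).
  x = 5: rhs = 22, matching y values: none (0 points).
  x = 6: rhs = 21, matching y values: none (0 points).
  x = 7: rhs = 10, matching y values: none (0 points).
  x = 8: rhs = 18, matching y values: 8, 15 (2 points).
  x = 9: rhs = 5, matching y values: none (0 points).
  x = 10: rhs = 0, matching y values: 0 (1 points).
  x = 11: rhs = 9, matching y values: 3, 20 (2 points).
  x = 12: rhs = 15, matching y values: none (0 points).
  x = 13: rhs = 1, matching y values: 1, 22 (2 points).
  x = 14: rhs = 19, matching y values: none (0 points).
  x = 15: rhs = 6, matching y values: 11, 12 (2 points).
  x = 16: rhs = 14, matching y values: none (0 points).
  x = 17: rhs = 3, matching y values: 7, 16 (2 points).
  x = 18: rhs = 2, matching y values: 5, 18 (2 points).
  x = 19: rhs = 17, matching y values: none (0 points).
  x = 20: rhs = 8, matching y values: 10, 13 (2 points).
  x = 21: rhs = 4, matching y values: 2, 21 (2 points).
  x = 22: rhs = 11, matching y values: none (0 points).
Total affine count: 23.
Full point count |E(F_23)| = 23 + 1 = 24.
Hasse bound: |24 − (23+1)| = |0| = 0 ≤ 2√23 ≈ 9.5917 ✓.


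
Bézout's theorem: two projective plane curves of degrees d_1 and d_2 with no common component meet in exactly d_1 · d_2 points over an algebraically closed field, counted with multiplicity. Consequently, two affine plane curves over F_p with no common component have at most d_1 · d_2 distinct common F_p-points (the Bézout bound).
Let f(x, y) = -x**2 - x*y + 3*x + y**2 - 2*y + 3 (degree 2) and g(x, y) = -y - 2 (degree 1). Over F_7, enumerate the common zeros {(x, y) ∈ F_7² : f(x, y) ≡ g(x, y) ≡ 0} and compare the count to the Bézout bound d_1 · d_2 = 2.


Common zeros: ∅; count = 0; Bézout bound = 2.

deg(f) = 2, deg(g) = 1, so Bézout bound = 2.
Scan x ∈ F_7. For each x, list the y ∈ F_7 with f(x, y) ≡ 0 and those with g(x, y) ≡ 0 (mod 7); the common zeros in that column are the intersection.
  x = 0: f ≡ 0 at y ∈ ∅; g ≡ 0 at y ∈ {5}; common: ∅.
  x = 1: f ≡ 0 at y ∈ ∅; g ≡ 0 at y ∈ {5}; common: ∅.
  x = 2: f ≡ 0 at y ∈ ∅; g ≡ 0 at y ∈ {5}; common: ∅.
  x = 3: f ≡ 0 at y ∈ ∅; g ≡ 0 at y ∈ {5}; common: ∅.
  x = 4: f ≡ 0 at y ∈ ∅; g ≡ 0 at y ∈ {5}; common: ∅.
  x = 5: f ≡ 0 at y ∈ {0}; g ≡ 0 at y ∈ {5}; common: ∅.
  x = 6: f ≡ 0 at y ∈ ∅; g ≡ 0 at y ∈ {5}; common: ∅.
Collecting: common zeros = ∅, so the count is 0.
Comparison with the Bézout bound: 0 ≤ 2 = deg(f)·deg(g), as expected for curves with no common component (the affine F_7-count falls short of the bound because intersections may lie at infinity, over extension fields, or carry multiplicity).


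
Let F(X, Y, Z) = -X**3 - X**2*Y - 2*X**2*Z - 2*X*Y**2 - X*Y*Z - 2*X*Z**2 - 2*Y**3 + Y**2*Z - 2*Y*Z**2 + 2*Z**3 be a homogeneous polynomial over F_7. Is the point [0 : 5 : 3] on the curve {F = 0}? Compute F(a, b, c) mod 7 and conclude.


F(0,5,3) ≡ 6 (mod 7); P is NOT on the curve.

Evaluate F(0, 5, 3) term-by-term (mod 7).
  -X**3 ↦ -1·0·1·1 = 0
  -X**2*Y ↦ -1·0·5·1 = 0
  -2*X**2*Z ↦ -2·0·1·3 = 0
  -2*X*Y**2 ↦ -2·0·25·1 = 0
  -X*Y*Z ↦ -1·0·5·3 = 0
  -2*X*Z**2 ↦ -2·0·1·9 = 0
  -2*Y**3 ↦ -2·1·125·1 = -250
  Y**2*Z ↦ 1·1·25·3 = 75
  -2*Y*Z**2 ↦ -2·1·5·9 = -90
  2*Z**3 ↦ 2·1·1·27 = 54
Sum: F(0, 5, 3) = (0) + (0) + (0) + (0) + (0) + (0) + (-250) + (75) + (-90) + (54) = -211.
Reducing mod 7: -211 ≡ 6 (mod 7).
Since F(a, b, c) ≡ 6 ≠ 0 (mod 7), P does NOT lie on the curve.


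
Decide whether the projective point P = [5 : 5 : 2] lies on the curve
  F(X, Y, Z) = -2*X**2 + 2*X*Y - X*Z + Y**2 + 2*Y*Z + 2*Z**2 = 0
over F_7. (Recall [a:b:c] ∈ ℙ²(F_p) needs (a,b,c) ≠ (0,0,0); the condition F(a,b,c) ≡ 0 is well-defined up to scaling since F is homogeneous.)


F(5,5,2) ≡ 1 (mod 7); P is NOT on the curve.

Evaluate F(5, 5, 2) term-by-term (mod 7).
  -2*X**2 ↦ -2·25·1·1 = -50
  2*X*Y ↦ 2·5·5·1 = 50
  -X*Z ↦ -1·5·1·2 = -10
  Y**2 ↦ 1·1·25·1 = 25
  2*Y*Z ↦ 2·1·5·2 = 20
  2*Z**2 ↦ 2·1·1·4 = 8
Sum: F(5, 5, 2) = (-50) + (50) + (-10) + (25) + (20) + (8) = 43.
Reducing mod 7: 43 ≡ 1 (mod 7).
Since F(a, b, c) ≡ 1 ≠ 0 (mod 7), P does NOT lie on the curve.


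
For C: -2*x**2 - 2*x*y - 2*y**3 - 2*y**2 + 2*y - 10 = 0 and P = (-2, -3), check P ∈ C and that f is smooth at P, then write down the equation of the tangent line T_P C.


Tangent line at P: 14*x - 36*y - 80 = 0.

Step 1: f(-2, -3) = 0, so P lies on C.
Step 2: partial derivatives
  f_x(x, y) = -4*x - 2*y, f_y(x, y) = -2*x - 6*y**2 - 4*y + 2.
  f_x(P) = 14, f_y(P) = -36 (gradient nonzero, so P is smooth).
Step 3: tangent line at P: 14·(x − -2) + -36·(y − -3) = 0.
Expanding: 14*x - 36*y - 80 = 0.


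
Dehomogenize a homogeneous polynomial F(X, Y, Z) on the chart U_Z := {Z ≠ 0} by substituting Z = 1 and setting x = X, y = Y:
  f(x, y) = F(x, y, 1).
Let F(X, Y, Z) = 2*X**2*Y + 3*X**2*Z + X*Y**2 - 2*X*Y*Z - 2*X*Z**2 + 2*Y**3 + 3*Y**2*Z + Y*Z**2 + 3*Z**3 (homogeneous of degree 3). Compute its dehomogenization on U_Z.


f(x, y) = 2*x**2*y + 3*x**2 + x*y**2 - 2*x*y - 2*x + 2*y**3 + 3*y**2 + y + 3

On U_Z we set Z = 1. Each monomial c·X^i·Y^j·Z^k in F becomes c·x^i·y^j·1^k = c·x^i·y^j.
Substituting Z = 1: F(X, Y, 1) = 2*x**2*y + 3*x**2 + x*y**2 - 2*x*y - 2*x + 2*y**3 + 3*y**2 + y + 3.
Note: deg(f) ≤ deg(F) = 3; strict inequality happens when F is divisible by Z (lost terms).


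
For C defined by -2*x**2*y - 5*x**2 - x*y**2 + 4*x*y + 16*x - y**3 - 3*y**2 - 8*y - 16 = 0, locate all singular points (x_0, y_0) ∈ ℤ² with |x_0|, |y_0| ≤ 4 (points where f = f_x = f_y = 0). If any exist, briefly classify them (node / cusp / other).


Singular points: {(2, -2)}; classification: node.

Compute partial derivatives:
  f_x = -4*x*y - 10*x - y**2 + 4*y + 16.
  f_y = -2*x**2 - 2*x*y + 4*x - 3*y**2 - 6*y - 8.
Scan x_0 ∈ {−4, ..., 4}. For each x_0, f_y(x_0, y) is a polynomial in y; find its integer roots y ∈ {−4, ..., 4}, then test f_x and f at those candidates.
  x = -4: f_y(-4, y) = -3*y**2 + 2*y - 56; no integer root y with |y| ≤ 4.
  x = -3: f_y(-3, y) = -3*y**2 - 38; no integer root y with |y| ≤ 4.
  x = -2: f_y(-2, y) = -3*y**2 - 2*y - 24; no integer root y with |y| ≤ 4.
  x = -1: f_y(-1, y) = -3*y**2 - 4*y - 14; no integer root y with |y| ≤ 4.
  x = 0: f_y(0, y) = -3*y**2 - 6*y - 8; no integer root y with |y| ≤ 4.
  x = 1: f_y(1, y) = -3*y**2 - 8*y - 6; no integer root y with |y| ≤ 4.
  x = 2: f_y(2, y) = -3*y**2 - 10*y - 8; vanishes at y ∈ {-2}. (2, -2): f_x = 0, f = 0 — SINGULAR.
  x = 3: f_y(3, y) = -3*y**2 - 12*y - 14; no integer root y with |y| ≤ 4.
  x = 4: f_y(4, y) = -3*y**2 - 14*y - 24; no integer root y with |y| ≤ 4.
Only singular point on the grid: (2, -2).
Classify: substitute x = 2 + u, y = -2 + v and expand: f = -2*u**2*v - u**2 - u*v**2 - v**3 + v**2.
No constant or linear terms (consistent with a singular point). Quadratic part: -u**2 + v**2. Cubic part: -2*u**2*v - u*v**2 - v**3.
The quadratic part v**2 - u**2 = (v − u)(v + u) splits into two distinct linear factors, so there are two distinct tangent lines y − -2 = ±(x − 2) — this is a node (ordinary double point).
Classification: node.


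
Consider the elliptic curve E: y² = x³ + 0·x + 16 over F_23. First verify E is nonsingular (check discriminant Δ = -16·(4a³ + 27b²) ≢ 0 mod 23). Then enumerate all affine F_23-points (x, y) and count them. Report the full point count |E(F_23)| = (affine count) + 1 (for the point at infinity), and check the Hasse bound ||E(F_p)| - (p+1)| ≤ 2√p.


Affine points = {(0, 4), (0, 19), (2, 1), (2, 22), (5, 7), (5, 16), (6, 5), (6, 18), (9, 3), (9, 20), (10, 2), (10, 21), (11, 6), (11, 17), (14, 0), (16, 8), (16, 15), (18, 11), (18, 12), (20, 9), (20, 14), (21, 10), (21, 13)}; affine count = 23; |E(F_23)| = 24.

Discriminant check: Δ ∝ 4a³ + 27b² = 4·0³ + 27·16² = 4·0 + 27·256 ≡ 12 (mod 23). Nonzero ⇒ E is nonsingular.
For each x ∈ F_23, compute rhs = x³ + 0·x + 16 mod 23, then count y ∈ F_23 with y² ≡ rhs.
  x = 0: rhs = 16, matching y values: 4, 19 (2 points).
  x = 1: rhs = 17, matching y values: none (0 points).
  x = 2: rhs = 1, matching y values: 1, 22 (2 points).
  x = 3: rhs = 20, matching y values: none (0 points).
  x = 4: rhs = 11, matching y values: none (0 points).
  x = 5: rhs = 3, matching y values: 7, 16 (2 points).
  x = 6: rhs = 2, matching y values: 5, 18 (2 points).
  x = 7: rhs = 14, matching y values: none (0 points).
  x = 8: rhs = 22, matching y values: none (0 points).
  x = 9: rhs = 9, matching y values: 3, 20 (2 points).
  x = 10: rhs = 4, matching y values: 2, 21 (2 points).
  x = 11: rhs = 13, matching y values: 6, 17 (2 points).
  x = 12: rhs = 19, matching y values: none (0 points).
  x = 13: rhs = 5, matching y values: none (0 points).
  x = 14: rhs = 0, matching y values: 0 (1 points).
  x = 15: rhs = 10, matching y values: none (0 points).
  x = 16: rhs = 18, matching y values: 8, 15 (2 points).
  x = 17: rhs = 7, matching y values: none (0 points).
  x = 18: rhs = 6, matching y values: 11, 12 (2 points).
  x = 19: rhs = 21, matching y values: none (0 points).
  x = 20: rhs = 12, matching y values: 9, 14 (2 points).
  x = 21: rhs = 8, matching y values: 10, 13 (2 points).
  x = 22: rhs = 15, matching y values: none (0 points).
Total affine count: 23.
Full point count |E(F_23)| = 23 + 1 = 24.
Hasse bound: |24 − (23+1)| = |0| = 0 ≤ 2√23 ≈ 9.5917 ✓.


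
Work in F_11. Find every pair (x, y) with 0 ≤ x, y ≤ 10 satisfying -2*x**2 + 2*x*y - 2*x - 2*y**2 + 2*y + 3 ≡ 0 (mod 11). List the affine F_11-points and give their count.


Affine F_11-points: {(7, 4)}; count = 1.

For each of the 121 pairs (x, y) ∈ F_11², evaluate f(x, y) mod 11. Record the zeros.
  x = 0: [0↦3, 1↦3, 2↦10, 3↦2, 4↦1, 5↦7, 6↦9, 7↦7, 8↦1, 9↦2, 10↦10]  zeros at y ∈ ∅
  x = 1: [0↦10, 1↦1, 2↦10, 3↦4, 4↦5, 5↦2, 6↦6, 7↦6, 8↦2, 9↦5, 10↦4]  zeros at y ∈ ∅
  x = 2: [0↦2, 1↦6, 2↦6, 3↦2, 4↦5, 5↦4, 6↦10, 7↦1, 8↦10, 9↦4, 10↦5]  zeros at y ∈ ∅
  x = 3: [0↦1, 1↦7, 2↦9, 3↦7, 4↦1, 5↦2, 6↦10, 7↦3, 8↦3, 9↦10, 10↦2]  zeros at y ∈ ∅
  x = 4: [0↦7, 1↦4, 2↦8, 3↦8, 4↦4, 5↦7, 6↦6, 7↦1, 8↦3, 9↦1, 10↦6]  zeros at y ∈ ∅
  x = 5: [0↦9, 1↦8, 2↦3, 3↦5, 4↦3, 5↦8, 6↦9, 7↦6, 8↦10, 9↦10, 10↦6]  zeros at y ∈ ∅
  x = 6: [0↦7, 1↦8, 2↦5, 3↦9, 4↦9, 5↦5, 6↦8, 7↦7, 8↦2, 9↦4, 10↦2]  zeros at y ∈ ∅
  x = 7: [0↦1, 1↦4, 2↦3, 3↦9, 4↦0, 5↦9, 6↦3, 7↦4, 8↦1, 9↦5, 10↦5]  zeros at y ∈ {4}
  x = 8: [0↦2, 1↦7, 2↦8, 3↦5, 4↦9, 5↦9, 6↦5, 7↦8, 8↦7, 9↦2, 10↦4]  zeros at y ∈ ∅
  x = 9: [0↦10, 1↦6, 2↦9, 3↦8, 4↦3, 5↦5, 6↦3, 7↦8, 8↦9, 9↦6, 10↦10]  zeros at y ∈ ∅
  x = 10: [0↦3, 1↦1, 2↦6, 3↦7, 4↦4, 5↦8, 6↦8, 7↦4, 8↦7, 9↦6, 10↦1]  zeros at y ∈ ∅
Collecting zeros: affine points = {(7, 4)}.
Total count |C(F_11)_aff| = 1.


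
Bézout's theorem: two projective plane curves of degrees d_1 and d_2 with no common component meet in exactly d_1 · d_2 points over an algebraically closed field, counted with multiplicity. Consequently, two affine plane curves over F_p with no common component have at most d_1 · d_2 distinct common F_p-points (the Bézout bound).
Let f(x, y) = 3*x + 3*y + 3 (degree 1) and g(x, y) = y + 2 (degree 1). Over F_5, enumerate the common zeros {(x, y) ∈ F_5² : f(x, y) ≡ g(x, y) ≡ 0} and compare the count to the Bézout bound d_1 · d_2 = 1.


Common zeros: {(1, 3)}; count = 1; Bézout bound = 1.

deg(f) = 1, deg(g) = 1, so Bézout bound = 1.
Scan x ∈ F_5. For each x, list the y ∈ F_5 with f(x, y) ≡ 0 and those with g(x, y) ≡ 0 (mod 5); the common zeros in that column are the intersection.
  x = 0: f ≡ 0 at y ∈ {4}; g ≡ 0 at y ∈ {3}; common: ∅.
  x = 1: f ≡ 0 at y ∈ {3}; g ≡ 0 at y ∈ {3}; common: {3}.
  x = 2: f ≡ 0 at y ∈ {2}; g ≡ 0 at y ∈ {3}; common: ∅.
  x = 3: f ≡ 0 at y ∈ {1}; g ≡ 0 at y ∈ {3}; common: ∅.
  x = 4: f ≡ 0 at y ∈ {0}; g ≡ 0 at y ∈ {3}; common: ∅.
Collecting: common zeros = {(1, 3)}, so the count is 1.
Comparison with the Bézout bound: 1 ≤ 1 = deg(f)·deg(g), as expected for curves with no common component (the bound is attained).


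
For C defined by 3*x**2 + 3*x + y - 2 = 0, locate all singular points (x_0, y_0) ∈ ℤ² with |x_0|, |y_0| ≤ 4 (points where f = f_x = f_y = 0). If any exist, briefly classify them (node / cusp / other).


No singular points in the scanned grid; C is smooth there.

Compute partial derivatives:
  f_x = 6*x + 3.
  f_y = 1.
f_y = 1 is a nonzero constant, so f_y never vanishes: no point (x, y) can satisfy f = f_x = f_y = 0. In particular no (x, y) ∈ {−4, ..., 4}² is singular; the curve is smooth.


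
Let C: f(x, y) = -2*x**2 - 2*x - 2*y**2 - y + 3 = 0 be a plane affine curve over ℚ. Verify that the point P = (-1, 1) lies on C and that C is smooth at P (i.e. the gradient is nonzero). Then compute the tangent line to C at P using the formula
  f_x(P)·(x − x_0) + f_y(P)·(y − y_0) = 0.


Tangent line at P: 2*x - 5*y + 7 = 0.

Step 1: f(-1, 1) = 0, so P lies on C.
Step 2: partial derivatives
  f_x(x, y) = -4*x - 2, f_y(x, y) = -4*y - 1.
  f_x(P) = 2, f_y(P) = -5 (gradient nonzero, so P is smooth).
Step 3: tangent line at P: 2·(x − -1) + -5·(y − 1) = 0.
Expanding: 2*x - 5*y + 7 = 0.


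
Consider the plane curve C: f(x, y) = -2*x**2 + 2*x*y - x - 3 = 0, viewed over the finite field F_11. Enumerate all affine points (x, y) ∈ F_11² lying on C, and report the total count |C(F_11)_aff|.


Affine F_11-points: {(1, 3), (2, 6), (3, 4), (4, 9), (5, 8), (6, 4), (7, 3), (8, 8), (9, 6), (10, 9)}; count = 10.

For each of the 121 pairs (x, y) ∈ F_11², evaluate f(x, y) mod 11. Record the zeros.
  x = 0: [0↦8, 1↦8, 2↦8, 3↦8, 4↦8, 5↦8, 6↦8, 7↦8, 8↦8, 9↦8, 10↦8]  zeros at y ∈ ∅
  x = 1: [0↦5, 1↦7, 2↦9, 3↦0, 4↦2, 5↦4, 6↦6, 7↦8, 8↦10, 9↦1, 10↦3]  zeros at y ∈ {3}
  x = 2: [0↦9, 1↦2, 2↦6, 3↦10, 4↦3, 5↦7, 6↦0, 7↦4, 8↦8, 9↦1, 10↦5]  zeros at y ∈ {6}
  x = 3: [0↦9, 1↦4, 2↦10, 3↦5, 4↦0, 5↦6, 6↦1, 7↦7, 8↦2, 9↦8, 10↦3]  zeros at y ∈ {4}
  x = 4: [0↦5, 1↦2, 2↦10, 3↦7, 4↦4, 5↦1, 6↦9, 7↦6, 8↦3, 9↦0, 10↦8]  zeros at y ∈ {9}
  x = 5: [0↦8, 1↦7, 2↦6, 3↦5, 4↦4, 5↦3, 6↦2, 7↦1, 8↦0, 9↦10, 10↦9]  zeros at y ∈ {8}
  x = 6: [0↦7, 1↦8, 2↦9, 3↦10, 4↦0, 5↦1, 6↦2, 7↦3, 8↦4, 9↦5, 10↦6]  zeros at y ∈ {4}
  x = 7: [0↦2, 1↦5, 2↦8, 3↦0, 4↦3, 5↦6, 6↦9, 7↦1, 8↦4, 9↦7, 10↦10]  zeros at y ∈ {3}
  x = 8: [0↦4, 1↦9, 2↦3, 3↦8, 4↦2, 5↦7, 6↦1, 7↦6, 8↦0, 9↦5, 10↦10]  zeros at y ∈ {8}
  x = 9: [0↦2, 1↦9, 2↦5, 3↦1, 4↦8, 5↦4, 6↦0, 7↦7, 8↦3, 9↦10, 10↦6]  zeros at y ∈ {6}
  x = 10: [0↦7, 1↦5, 2↦3, 3↦1, 4↦10, 5↦8, 6↦6, 7↦4, 8↦2, 9↦0, 10↦9]  zeros at y ∈ {9}
Collecting zeros: affine points = {(1, 3), (2, 6), (3, 4), (4, 9), (5, 8), (6, 4), (7, 3), (8, 8), (9, 6), (10, 9)}.
Total count |C(F_11)_aff| = 10.


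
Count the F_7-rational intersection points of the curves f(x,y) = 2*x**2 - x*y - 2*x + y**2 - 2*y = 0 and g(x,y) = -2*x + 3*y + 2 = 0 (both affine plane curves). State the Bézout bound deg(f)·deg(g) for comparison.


Common zeros: {(1, 0)}; count = 1; Bézout bound = 2.

deg(f) = 2, deg(g) = 1, so Bézout bound = 2.
Scan x ∈ F_7. For each x, list the y ∈ F_7 with f(x, y) ≡ 0 and those with g(x, y) ≡ 0 (mod 7); the common zeros in that column are the intersection.
  x = 0: f ≡ 0 at y ∈ {0, 2}; g ≡ 0 at y ∈ {4}; common: ∅.
  x = 1: f ≡ 0 at y ∈ {0, 3}; g ≡ 0 at y ∈ {0}; common: {0}.
  x = 2: f ≡ 0 at y ∈ {2}; g ≡ 0 at y ∈ {3}; common: ∅.
  x = 3: f ≡ 0 at y ∈ ∅; g ≡ 0 at y ∈ {6}; common: ∅.
  x = 4: f ≡ 0 at y ∈ ∅; g ≡ 0 at y ∈ {2}; common: ∅.
  x = 5: f ≡ 0 at y ∈ {3, 4}; g ≡ 0 at y ∈ {5}; common: ∅.
  x = 6: f ≡ 0 at y ∈ ∅; g ≡ 0 at y ∈ {1}; common: ∅.
Collecting: common zeros = {(1, 0)}, so the count is 1.
Comparison with the Bézout bound: 1 ≤ 2 = deg(f)·deg(g), as expected for curves with no common component (the affine F_7-count falls short of the bound because intersections may lie at infinity, over extension fields, or carry multiplicity).


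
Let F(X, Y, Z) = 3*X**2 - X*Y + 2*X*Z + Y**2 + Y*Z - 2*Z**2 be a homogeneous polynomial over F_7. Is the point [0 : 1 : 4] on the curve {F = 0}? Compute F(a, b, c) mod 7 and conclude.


F(0,1,4) ≡ 1 (mod 7); P is NOT on the curve.

Evaluate F(0, 1, 4) term-by-term (mod 7).
  3*X**2 ↦ 3·0·1·1 = 0
  -X*Y ↦ -1·0·1·1 = 0
  2*X*Z ↦ 2·0·1·4 = 0
  Y**2 ↦ 1·1·1·1 = 1
  Y*Z ↦ 1·1·1·4 = 4
  -2*Z**2 ↦ -2·1·1·16 = -32
Sum: F(0, 1, 4) = (0) + (0) + (0) + (1) + (4) + (-32) = -27.
Reducing mod 7: -27 ≡ 1 (mod 7).
Since F(a, b, c) ≡ 1 ≠ 0 (mod 7), P does NOT lie on the curve.


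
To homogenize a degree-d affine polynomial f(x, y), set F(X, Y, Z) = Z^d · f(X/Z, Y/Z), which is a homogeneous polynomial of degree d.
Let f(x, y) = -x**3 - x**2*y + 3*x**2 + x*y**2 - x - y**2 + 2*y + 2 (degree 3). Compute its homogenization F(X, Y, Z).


F(X, Y, Z) = -X**3 - X**2*Y + 3*X**2*Z + X*Y**2 - X*Z**2 - Y**2*Z + 2*Y*Z**2 + 2*Z**3

deg(f) = 3.
Substitute x = X/Z, y = Y/Z into f, then multiply by Z^3.
  monomial -1·x^3·y^0 ↦ -1·X^3·Y^0·Z^0.
  monomial -1·x^2·y^1 ↦ -1·X^2·Y^1·Z^0.
  monomial 3·x^2·y^0 ↦ 3·X^2·Y^0·Z^1.
  monomial 1·x^1·y^2 ↦ 1·X^1·Y^2·Z^0.
  monomial -1·x^1·y^0 ↦ -1·X^1·Y^0·Z^2.
  monomial -1·x^0·y^2 ↦ -1·X^0·Y^2·Z^1.
  monomial 2·x^0·y^1 ↦ 2·X^0·Y^1·Z^2.
  monomial 2·x^0·y^0 ↦ 2·X^0·Y^0·Z^3.
Collecting: F(X, Y, Z) = -X**3 - X**2*Y + 3*X**2*Z + X*Y**2 - X*Z**2 - Y**2*Z + 2*Y*Z**2 + 2*Z**3.


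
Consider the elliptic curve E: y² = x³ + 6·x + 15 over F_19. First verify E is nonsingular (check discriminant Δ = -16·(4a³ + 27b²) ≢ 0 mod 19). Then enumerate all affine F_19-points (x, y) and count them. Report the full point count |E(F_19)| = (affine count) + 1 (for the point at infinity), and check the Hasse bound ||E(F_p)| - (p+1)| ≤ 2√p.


Affine points = {(2, 4), (2, 15), (6, 1), (6, 18), (7, 1), (7, 18), (8, 9), (8, 10), (9, 0), (10, 7), (10, 12), (11, 5), (11, 14)}; affine count = 13; |E(F_19)| = 14.

Discriminant check: Δ ∝ 4a³ + 27b² = 4·6³ + 27·15² = 4·216 + 27·225 ≡ 4 (mod 19). Nonzero ⇒ E is nonsingular.
For each x ∈ F_19, compute rhs = x³ + 6·x + 15 mod 19, then count y ∈ F_19 with y² ≡ rhs.
  x = 0: rhs = 15, matching y values: none (0 points).
  x = 1: rhs = 3, matching y values: none (0 points).
  x = 2: rhs = 16, matching y values: 4, 15 (2 points).
  x = 3: rhs = 3, matching y values: none (0 points).
  x = 4: rhs = 8, matching y values: none (0 points).
  x = 5: rhs = 18, matching y values: none (0 points).
  x = 6: rhs = 1, matching y values: 1, 18 (2 points).
  x = 7: rhs = 1, matching y values: 1, 18 (2 points).
  x = 8: rhs = 5, matching y values: 9, 10 (2 points).
  x = 9: rhs = 0, matching y values: 0 (1 points).
  x = 10: rhs = 11, matching y values: 7, 12 (2 points).
  x = 11: rhs = 6, matching y values: 5, 14 (2 points).
  x = 12: rhs = 10, matching y values: none (0 points).
  x = 13: rhs = 10, matching y values: none (0 points).
  x = 14: rhs = 12, matching y values: none (0 points).
  x = 15: rhs = 3, matching y values: none (0 points).
  x = 16: rhs = 8, matching y values: none (0 points).
  x = 17: rhs = 14, matching y values: none (0 points).
  x = 18: rhs = 8, matching y values: none (0 points).
Total affine count: 13.
Full point count |E(F_19)| = 13 + 1 = 14.
Hasse bound: |14 − (19+1)| = |-6| = 6 ≤ 2√19 ≈ 8.7178 ✓.


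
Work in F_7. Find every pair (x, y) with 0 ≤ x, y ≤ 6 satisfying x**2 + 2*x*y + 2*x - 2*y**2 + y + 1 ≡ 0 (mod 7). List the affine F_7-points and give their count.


Affine F_7-points: {(0, 1), (0, 3), (3, 1), (3, 6), (4, 2), (4, 6), (6, 0), (6, 3)}; count = 8.

For each of the 49 pairs (x, y) ∈ F_7², evaluate f(x, y) mod 7. Record the zeros.
  x = 0: [0↦1, 1↦0, 2↦2, 3↦0, 4↦1, 5↦5, 6↦5]  zeros at y ∈ {1, 3}
  x = 1: [0↦4, 1↦5, 2↦2, 3↦2, 4↦5, 5↦4, 6↦6]  zeros at y ∈ ∅
  x = 2: [0↦2, 1↦5, 2↦4, 3↦6, 4↦4, 5↦5, 6↦2]  zeros at y ∈ ∅
  x = 3: [0↦2, 1↦0, 2↦1, 3↦5, 4↦5, 5↦1, 6↦0]  zeros at y ∈ {1, 6}
  x = 4: [0↦4, 1↦4, 2↦0, 3↦6, 4↦1, 5↦6, 6↦0]  zeros at y ∈ {2, 6}
  x = 5: [0↦1, 1↦3, 2↦1, 3↦2, 4↦6, 5↦6, 6↦2]  zeros at y ∈ ∅
  x = 6: [0↦0, 1↦4, 2↦4, 3↦0, 4↦6, 5↦1, 6↦6]  zeros at y ∈ {0, 3}
Collecting zeros: affine points = {(0, 1), (0, 3), (3, 1), (3, 6), (4, 2), (4, 6), (6, 0), (6, 3)}.
Total count |C(F_7)_aff| = 8.


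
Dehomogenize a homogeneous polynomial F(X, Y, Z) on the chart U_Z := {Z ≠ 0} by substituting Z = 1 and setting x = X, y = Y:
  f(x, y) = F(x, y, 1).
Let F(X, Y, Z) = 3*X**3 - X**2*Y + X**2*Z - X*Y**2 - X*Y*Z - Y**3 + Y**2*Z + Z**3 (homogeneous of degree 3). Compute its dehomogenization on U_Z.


f(x, y) = 3*x**3 - x**2*y + x**2 - x*y**2 - x*y - y**3 + y**2 + 1

On U_Z we set Z = 1. Each monomial c·X^i·Y^j·Z^k in F becomes c·x^i·y^j·1^k = c·x^i·y^j.
Substituting Z = 1: F(X, Y, 1) = 3*x**3 - x**2*y + x**2 - x*y**2 - x*y - y**3 + y**2 + 1.
Note: deg(f) ≤ deg(F) = 3; strict inequality happens when F is divisible by Z (lost terms).


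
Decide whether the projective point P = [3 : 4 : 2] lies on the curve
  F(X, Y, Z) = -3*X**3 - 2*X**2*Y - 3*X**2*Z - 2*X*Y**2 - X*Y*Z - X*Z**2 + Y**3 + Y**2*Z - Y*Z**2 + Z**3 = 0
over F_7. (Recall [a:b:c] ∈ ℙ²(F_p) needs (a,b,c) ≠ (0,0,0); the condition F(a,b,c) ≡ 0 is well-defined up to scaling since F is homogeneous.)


F(3,4,2) ≡ 1 (mod 7); P is NOT on the curve.

Evaluate F(3, 4, 2) term-by-term (mod 7).
  -3*X**3 ↦ -3·27·1·1 = -81
  -2*X**2*Y ↦ -2·9·4·1 = -72
  -3*X**2*Z ↦ -3·9·1·2 = -54
  -2*X*Y**2 ↦ -2·3·16·1 = -96
  -X*Y*Z ↦ -1·3·4·2 = -24
  -X*Z**2 ↦ -1·3·1·4 = -12
  Y**3 ↦ 1·1·64·1 = 64
  Y**2*Z ↦ 1·1·16·2 = 32
  -Y*Z**2 ↦ -1·1·4·4 = -16
  Z**3 ↦ 1·1·1·8 = 8
Sum: F(3, 4, 2) = (-81) + (-72) + (-54) + (-96) + (-24) + (-12) + (64) + (32) + (-16) + (8) = -251.
Reducing mod 7: -251 ≡ 1 (mod 7).
Since F(a, b, c) ≡ 1 ≠ 0 (mod 7), P does NOT lie on the curve.


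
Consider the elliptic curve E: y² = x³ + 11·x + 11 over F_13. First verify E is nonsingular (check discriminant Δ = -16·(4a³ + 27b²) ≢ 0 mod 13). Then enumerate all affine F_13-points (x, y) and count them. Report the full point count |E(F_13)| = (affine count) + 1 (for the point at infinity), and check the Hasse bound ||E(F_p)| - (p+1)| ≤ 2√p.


Affine points = {(1, 6), (1, 7), (5, 3), (5, 10), (8, 0), (10, 4), (10, 9), (12, 5), (12, 8)}; affine count = 9; |E(F_13)| = 10.

Discriminant check: Δ ∝ 4a³ + 27b² = 4·11³ + 27·11² = 4·1331 + 27·121 ≡ 11 (mod 13). Nonzero ⇒ E is nonsingular.
For each x ∈ F_13, compute rhs = x³ + 11·x + 11 mod 13, then count y ∈ F_13 with y² ≡ rhs.
  x = 0: rhs = 11, matching y values: none (0 points).
  x = 1: rhs = 10, matching y values: 6, 7 (2 points).
  x = 2: rhs = 2, matching y values: none (0 points).
  x = 3: rhs = 6, matching y values: none (0 points).
  x = 4: rhs = 2, matching y values: none (0 points).
  x = 5: rhs = 9, matching y values: 3, 10 (2 points).
  x = 6: rhs = 7, matching y values: none (0 points).
  x = 7: rhs = 2, matching y values: none (0 points).
  x = 8: rhs = 0, matching y values: 0 (1 points).
  x = 9: rhs = 7, matching y values: none (0 points).
  x = 10: rhs = 3, matching y values: 4, 9 (2 points).
  x = 11: rhs = 7, matching y values: none (0 points).
  x = 12: rhs = 12, matching y values: 5, 8 (2 points).
Total affine count: 9.
Full point count |E(F_13)| = 9 + 1 = 10.
Hasse bound: |10 − (13+1)| = |-4| = 4 ≤ 2√13 ≈ 7.2111 ✓.


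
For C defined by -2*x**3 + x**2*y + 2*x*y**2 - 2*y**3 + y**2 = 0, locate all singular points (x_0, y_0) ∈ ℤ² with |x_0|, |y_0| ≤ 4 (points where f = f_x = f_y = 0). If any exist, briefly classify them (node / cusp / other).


Singular points: {(0, 0)}; classification: cusp.

Compute partial derivatives:
  f_x = -6*x**2 + 2*x*y + 2*y**2.
  f_y = x**2 + 4*x*y - 6*y**2 + 2*y.
Scan x_0 ∈ {−4, ..., 4}. For each x_0, f_y(x_0, y) is a polynomial in y; find its integer roots y ∈ {−4, ..., 4}, then test f_x and f at those candidates.
  x = -4: f_y(-4, y) = -6*y**2 - 14*y + 16; no integer root y with |y| ≤ 4.
  x = -3: f_y(-3, y) = -6*y**2 - 10*y + 9; no integer root y with |y| ≤ 4.
  x = -2: f_y(-2, y) = -6*y**2 - 6*y + 4; no integer root y with |y| ≤ 4.
  x = -1: f_y(-1, y) = -6*y**2 - 2*y + 1; no integer root y with |y| ≤ 4.
  x = 0: f_y(0, y) = -6*y**2 + 2*y; vanishes at y ∈ {0}. (0, 0): f_x = 0, f = 0 — SINGULAR.
  x = 1: f_y(1, y) = -6*y**2 + 6*y + 1; no integer root y with |y| ≤ 4.
  x = 2: f_y(2, y) = -6*y**2 + 10*y + 4; vanishes at y ∈ {2}. (2, 2): f_x = -8 ≠ 0.
  x = 3: f_y(3, y) = -6*y**2 + 14*y + 9; no integer root y with |y| ≤ 4.
  x = 4: f_y(4, y) = -6*y**2 + 18*y + 16; no integer root y with |y| ≤ 4.
Only singular point on the grid: (0, 0).
Classify: substitute x = 0 + u, y = 0 + v and expand: f = -2*u**3 + u**2*v + 2*u*v**2 - 2*v**3 + v**2.
No constant or linear terms (consistent with a singular point). Quadratic part: v**2. Cubic part: -2*u**3 + u**2*v + 2*u*v**2 - 2*v**3.
The quadratic part v**2 is a perfect square, so there is a single (double) tangent line v = 0, i.e. y = 0. Restricting the cubic part to that line (v = 0) leaves -2*u**3 ≠ 0, so f is not divisible by v and the branch is v² ≈ 2*u**3 to lowest order — this is a cusp.
Classification: cusp.


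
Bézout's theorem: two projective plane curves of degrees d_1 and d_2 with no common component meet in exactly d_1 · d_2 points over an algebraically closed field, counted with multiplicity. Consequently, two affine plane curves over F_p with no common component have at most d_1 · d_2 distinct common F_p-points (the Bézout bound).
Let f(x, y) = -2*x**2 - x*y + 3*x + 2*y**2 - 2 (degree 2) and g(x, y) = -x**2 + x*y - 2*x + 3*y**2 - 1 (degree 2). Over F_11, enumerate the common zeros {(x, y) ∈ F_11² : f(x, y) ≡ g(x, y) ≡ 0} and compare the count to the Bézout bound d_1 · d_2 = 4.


Common zeros: {(1, 1)}; count = 1; Bézout bound = 4.

deg(f) = 2, deg(g) = 2, so Bézout bound = 4.
Scan x ∈ F_11. For each x, list the y ∈ F_11 with f(x, y) ≡ 0 and those with g(x, y) ≡ 0 (mod 11); the common zeros in that column are the intersection.
  x = 0: f ≡ 0 at y ∈ {1, 10}; g ≡ 0 at y ∈ {2, 9}; common: ∅.
  x = 1: f ≡ 0 at y ∈ {1, 5}; g ≡ 0 at y ∈ {1, 6}; common: {1}.
  x = 2: f ≡ 0 at y ∈ {2, 10}; g ≡ 0 at y ∈ ∅; common: ∅.
  x = 3: f ≡ 0 at y ∈ {0, 7}; g ≡ 0 at y ∈ {4, 6}; common: ∅.
  x = 4: f ≡ 0 at y ∈ {0, 2}; g ≡ 0 at y ∈ ∅; common: ∅.
  x = 5: f ≡ 0 at y ∈ ∅; g ≡ 0 at y ∈ ∅; common: ∅.
  x = 6: f ≡ 0 at y ∈ {7}; g ≡ 0 at y ∈ ∅; common: ∅.
  x = 7: f ≡ 0 at y ∈ ∅; g ≡ 0 at y ∈ {7, 9}; common: ∅.
  x = 8: f ≡ 0 at y ∈ ∅; g ≡ 0 at y ∈ ∅; common: ∅.
  x = 9: f ≡ 0 at y ∈ {5}; g ≡ 0 at y ∈ {1, 7}; common: ∅.
  x = 10: f ≡ 0 at y ∈ ∅; g ≡ 0 at y ∈ {0, 4}; common: ∅.
Collecting: common zeros = {(1, 1)}, so the count is 1.
Comparison with the Bézout bound: 1 ≤ 4 = deg(f)·deg(g), as expected for curves with no common component (the affine F_11-count falls short of the bound because intersections may lie at infinity, over extension fields, or carry multiplicity).


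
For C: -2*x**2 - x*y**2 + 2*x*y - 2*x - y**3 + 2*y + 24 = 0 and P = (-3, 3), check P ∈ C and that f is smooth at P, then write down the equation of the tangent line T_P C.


Tangent line at P: 7*x - 13*y + 60 = 0.

Step 1: f(-3, 3) = 0, so P lies on C.
Step 2: partial derivatives
  f_x(x, y) = -4*x - y**2 + 2*y - 2, f_y(x, y) = -2*x*y + 2*x - 3*y**2 + 2.
  f_x(P) = 7, f_y(P) = -13 (gradient nonzero, so P is smooth).
Step 3: tangent line at P: 7·(x − -3) + -13·(y − 3) = 0.
Expanding: 7*x - 13*y + 60 = 0.


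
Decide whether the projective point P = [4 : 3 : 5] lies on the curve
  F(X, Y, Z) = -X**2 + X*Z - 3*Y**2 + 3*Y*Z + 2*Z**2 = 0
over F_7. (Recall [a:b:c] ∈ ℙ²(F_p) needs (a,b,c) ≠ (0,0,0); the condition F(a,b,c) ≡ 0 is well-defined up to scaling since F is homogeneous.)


F(4,3,5) ≡ 2 (mod 7); P is NOT on the curve.

Evaluate F(4, 3, 5) term-by-term (mod 7).
  -X**2 ↦ -1·16·1·1 = -16
  X*Z ↦ 1·4·1·5 = 20
  -3*Y**2 ↦ -3·1·9·1 = -27
  3*Y*Z ↦ 3·1·3·5 = 45
  2*Z**2 ↦ 2·1·1·25 = 50
Sum: F(4, 3, 5) = (-16) + (20) + (-27) + (45) + (50) = 72.
Reducing mod 7: 72 ≡ 2 (mod 7).
Since F(a, b, c) ≡ 2 ≠ 0 (mod 7), P does NOT lie on the curve.


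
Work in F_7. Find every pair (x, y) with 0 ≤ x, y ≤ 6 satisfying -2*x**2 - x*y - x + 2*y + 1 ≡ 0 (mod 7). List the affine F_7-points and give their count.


Affine F_7-points: {(0, 3), (1, 2), (3, 1), (4, 0), (5, 3), (6, 0)}; count = 6.

For each of the 49 pairs (x, y) ∈ F_7², evaluate f(x, y) mod 7. Record the zeros.
  x = 0: [0↦1, 1↦3, 2↦5, 3↦0, 4↦2, 5↦4, 6↦6]  zeros at y ∈ {3}
  x = 1: [0↦5, 1↦6, 2↦0, 3↦1, 4↦2, 5↦3, 6↦4]  zeros at y ∈ {2}
  x = 2: [0↦5, 1↦5, 2↦5, 3↦5, 4↦5, 5↦5, 6↦5]  zeros at y ∈ ∅
  x = 3: [0↦1, 1↦0, 2↦6, 3↦5, 4↦4, 5↦3, 6↦2]  zeros at y ∈ {1}
  x = 4: [0↦0, 1↦5, 2↦3, 3↦1, 4↦6, 5↦4, 6↦2]  zeros at y ∈ {0}
  x = 5: [0↦2, 1↦6, 2↦3, 3↦0, 4↦4, 5↦1, 6↦5]  zeros at y ∈ {3}
  x = 6: [0↦0, 1↦3, 2↦6, 3↦2, 4↦5, 5↦1, 6↦4]  zeros at y ∈ {0}
Collecting zeros: affine points = {(0, 3), (1, 2), (3, 1), (4, 0), (5, 3), (6, 0)}.
Total count |C(F_7)_aff| = 6.


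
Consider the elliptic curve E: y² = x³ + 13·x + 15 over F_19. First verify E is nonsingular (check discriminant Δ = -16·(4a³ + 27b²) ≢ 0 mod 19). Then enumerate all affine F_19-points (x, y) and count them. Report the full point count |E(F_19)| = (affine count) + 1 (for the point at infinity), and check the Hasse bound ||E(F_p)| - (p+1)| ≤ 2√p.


Affine points = {(2, 7), (2, 12), (3, 9), (3, 10), (4, 6), (4, 13), (6, 9), (6, 10), (8, 2), (8, 17), (9, 5), (9, 14), (10, 9), (10, 10), (11, 8), (11, 11), (13, 5), (13, 14), (16, 5), (16, 14), (17, 0), (18, 1), (18, 18)}; affine count = 23; |E(F_19)| = 24.

Discriminant check: Δ ∝ 4a³ + 27b² = 4·13³ + 27·15² = 4·2197 + 27·225 ≡ 5 (mod 19). Nonzero ⇒ E is nonsingular.
For each x ∈ F_19, compute rhs = x³ + 13·x + 15 mod 19, then count y ∈ F_19 with y² ≡ rhs.
  x = 0: rhs = 15, matching y values: none (0 points).
  x = 1: rhs = 10, matching y values: none (0 points).
  x = 2: rhs = 11, matching y values: 7, 12 (2 points).
  x = 3: rhs = 5, matching y values: 9, 10 (2 points).
  x = 4: rhs = 17, matching y values: 6, 13 (2 points).
  x = 5: rhs = 15, matching y values: none (0 points).
  x = 6: rhs = 5, matching y values: 9, 10 (2 points).
  x = 7: rhs = 12, matching y values: none (0 points).
  x = 8: rhs = 4, matching y values: 2, 17 (2 points).
  x = 9: rhs = 6, matching y values: 5, 14 (2 points).
  x = 10: rhs = 5, matching y values: 9, 10 (2 points).
  x = 11: rhs = 7, matching y values: 8, 11 (2 points).
  x = 12: rhs = 18, matching y values: none (0 points).
  x = 13: rhs = 6, matching y values: 5, 14 (2 points).
  x = 14: rhs = 15, matching y values: none (0 points).
  x = 15: rhs = 13, matching y values: none (0 points).
  x = 16: rhs = 6, matching y values: 5, 14 (2 points).
  x = 17: rhs = 0, matching y values: 0 (1 points).
  x = 18: rhs = 1, matching y values: 1, 18 (2 points).
Total affine count: 23.
Full point count |E(F_19)| = 23 + 1 = 24.
Hasse bound: |24 − (19+1)| = |4| = 4 ≤ 2√19 ≈ 8.7178 ✓.


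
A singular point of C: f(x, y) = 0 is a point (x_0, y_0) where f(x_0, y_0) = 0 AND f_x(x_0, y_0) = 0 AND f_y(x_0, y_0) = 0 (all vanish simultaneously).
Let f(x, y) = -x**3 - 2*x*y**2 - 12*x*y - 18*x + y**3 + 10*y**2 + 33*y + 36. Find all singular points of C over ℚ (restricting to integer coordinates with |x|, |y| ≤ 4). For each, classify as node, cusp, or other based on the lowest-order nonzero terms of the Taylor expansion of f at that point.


Singular points: {(0, -3)}; classification: cusp.

Compute partial derivatives:
  f_x = -3*x**2 - 2*y**2 - 12*y - 18.
  f_y = -4*x*y - 12*x + 3*y**2 + 20*y + 33.
Scan x_0 ∈ {−4, ..., 4}. For each x_0, f_y(x_0, y) is a polynomial in y; find its integer roots y ∈ {−4, ..., 4}, then test f_x and f at those candidates.
  x = -4: f_y(-4, y) = 3*y**2 + 36*y + 81; vanishes at y ∈ {-3}. (-4, -3): f_x = -48 ≠ 0.
  x = -3: f_y(-3, y) = 3*y**2 + 32*y + 69; vanishes at y ∈ {-3}. (-3, -3): f_x = -27 ≠ 0.
  x = -2: f_y(-2, y) = 3*y**2 + 28*y + 57; vanishes at y ∈ {-3}. (-2, -3): f_x = -12 ≠ 0.
  x = -1: f_y(-1, y) = 3*y**2 + 24*y + 45; vanishes at y ∈ {-3}. (-1, -3): f_x = -3 ≠ 0.
  x = 0: f_y(0, y) = 3*y**2 + 20*y + 33; vanishes at y ∈ {-3}. (0, -3): f_x = 0, f = 0 — SINGULAR.
  x = 1: f_y(1, y) = 3*y**2 + 16*y + 21; vanishes at y ∈ {-3}. (1, -3): f_x = -3 ≠ 0.
  x = 2: f_y(2, y) = 3*y**2 + 12*y + 9; vanishes at y ∈ {-3, -1}. (2, -3): f_x = -12 ≠ 0; (2, -1): f_x = -20 ≠ 0.
  x = 3: f_y(3, y) = 3*y**2 + 8*y - 3; vanishes at y ∈ {-3}. (3, -3): f_x = -27 ≠ 0.
  x = 4: f_y(4, y) = 3*y**2 + 4*y - 15; vanishes at y ∈ {-3}. (4, -3): f_x = -48 ≠ 0.
Only singular point on the grid: (0, -3).
Classify: substitute x = 0 + u, y = -3 + v and expand: f = -u**3 - 2*u*v**2 + v**3 + v**2.
No constant or linear terms (consistent with a singular point). Quadratic part: v**2. Cubic part: -u**3 - 2*u*v**2 + v**3.
The quadratic part v**2 is a perfect square, so there is a single (double) tangent line v = 0, i.e. y = -3. Restricting the cubic part to that line (v = 0) leaves -u**3 ≠ 0, so f is not divisible by v and the branch is v² ≈ u**3 to lowest order — this is a cusp.
Classification: cusp.


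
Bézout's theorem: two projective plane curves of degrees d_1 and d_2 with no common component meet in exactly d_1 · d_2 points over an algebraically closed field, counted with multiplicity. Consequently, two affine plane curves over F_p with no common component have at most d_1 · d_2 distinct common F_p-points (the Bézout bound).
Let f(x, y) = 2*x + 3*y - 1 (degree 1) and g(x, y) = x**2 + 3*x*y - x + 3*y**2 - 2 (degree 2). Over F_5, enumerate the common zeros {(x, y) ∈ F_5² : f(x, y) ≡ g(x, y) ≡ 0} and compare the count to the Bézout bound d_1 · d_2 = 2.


Common zeros: {(0, 2), (4, 1)}; count = 2; Bézout bound = 2.

deg(f) = 1, deg(g) = 2, so Bézout bound = 2.
Scan x ∈ F_5. For each x, list the y ∈ F_5 with f(x, y) ≡ 0 and those with g(x, y) ≡ 0 (mod 5); the common zeros in that column are the intersection.
  x = 0: f ≡ 0 at y ∈ {2}; g ≡ 0 at y ∈ {2, 3}; common: {2}.
  x = 1: f ≡ 0 at y ∈ {3}; g ≡ 0 at y ∈ ∅; common: ∅.
  x = 2: f ≡ 0 at y ∈ {4}; g ≡ 0 at y ∈ {0, 3}; common: ∅.
  x = 3: f ≡ 0 at y ∈ {0}; g ≡ 0 at y ∈ ∅; common: ∅.
  x = 4: f ≡ 0 at y ∈ {1}; g ≡ 0 at y ∈ {0, 1}; common: {1}.
Collecting: common zeros = {(0, 2), (4, 1)}, so the count is 2.
Comparison with the Bézout bound: 2 ≤ 2 = deg(f)·deg(g), as expected for curves with no common component (the bound is attained).
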